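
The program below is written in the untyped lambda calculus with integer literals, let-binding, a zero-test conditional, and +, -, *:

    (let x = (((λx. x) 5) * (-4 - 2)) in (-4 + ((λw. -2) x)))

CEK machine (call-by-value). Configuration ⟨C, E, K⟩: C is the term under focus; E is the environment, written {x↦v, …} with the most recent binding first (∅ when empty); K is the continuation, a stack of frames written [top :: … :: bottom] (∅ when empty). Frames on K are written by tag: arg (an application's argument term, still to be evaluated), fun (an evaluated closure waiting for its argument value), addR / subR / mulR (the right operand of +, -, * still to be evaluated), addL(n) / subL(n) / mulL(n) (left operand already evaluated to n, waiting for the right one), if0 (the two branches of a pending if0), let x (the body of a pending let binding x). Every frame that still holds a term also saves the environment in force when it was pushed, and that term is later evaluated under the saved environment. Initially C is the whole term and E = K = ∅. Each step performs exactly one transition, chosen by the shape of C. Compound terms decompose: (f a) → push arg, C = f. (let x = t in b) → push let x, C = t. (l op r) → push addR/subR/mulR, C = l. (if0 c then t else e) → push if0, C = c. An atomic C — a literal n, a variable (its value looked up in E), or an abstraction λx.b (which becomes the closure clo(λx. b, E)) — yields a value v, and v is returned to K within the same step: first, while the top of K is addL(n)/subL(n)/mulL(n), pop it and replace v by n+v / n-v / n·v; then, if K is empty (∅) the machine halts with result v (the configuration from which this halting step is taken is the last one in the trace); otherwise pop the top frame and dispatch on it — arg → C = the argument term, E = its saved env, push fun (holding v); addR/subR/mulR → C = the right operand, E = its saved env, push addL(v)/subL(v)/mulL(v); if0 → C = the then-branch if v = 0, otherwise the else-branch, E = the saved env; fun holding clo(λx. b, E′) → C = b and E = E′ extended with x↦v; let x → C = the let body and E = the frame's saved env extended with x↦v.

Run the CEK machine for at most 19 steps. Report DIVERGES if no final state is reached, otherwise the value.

t=0: <C=(let x = (((λx. x) 5) * (-4 - 2)) in (-4 + ((λw. -2) x))), E=∅, K=∅>
t=1: <C=(((λx. x) 5) * (-4 - 2)), E=∅, K=[let x]>
t=2: <C=((λx. x) 5), E=∅, K=[mulR :: let x]>
t=3: <C=(λx. x), E=∅, K=[arg :: mulR :: let x]>
t=4: <C=5, E=∅, K=[fun :: mulR :: let x]>
t=5: <C=x, E={x↦5}, K=[mulR :: let x]>
t=6: <C=(-4 - 2), E=∅, K=[mulL(5) :: let x]>
t=7: <C=-4, E=∅, K=[subR :: mulL(5) :: let x]>
t=8: <C=2, E=∅, K=[subL(-4) :: mulL(5) :: let x]>
t=9: <C=(-4 + ((λw. -2) x)), E={x↦-30}, K=∅>
t=10: <C=-4, E={x↦-30}, K=[addR]>
t=11: <C=((λw. -2) x), E={x↦-30}, K=[addL(-4)]>
t=12: <C=(λw. -2), E={x↦-30}, K=[arg :: addL(-4)]>
t=13: <C=x, E={x↦-30}, K=[fun :: addL(-4)]>
t=14: <C=-2, E={w↦-30, x↦-30}, K=[addL(-4)]>
→ final value -6

Answer: -6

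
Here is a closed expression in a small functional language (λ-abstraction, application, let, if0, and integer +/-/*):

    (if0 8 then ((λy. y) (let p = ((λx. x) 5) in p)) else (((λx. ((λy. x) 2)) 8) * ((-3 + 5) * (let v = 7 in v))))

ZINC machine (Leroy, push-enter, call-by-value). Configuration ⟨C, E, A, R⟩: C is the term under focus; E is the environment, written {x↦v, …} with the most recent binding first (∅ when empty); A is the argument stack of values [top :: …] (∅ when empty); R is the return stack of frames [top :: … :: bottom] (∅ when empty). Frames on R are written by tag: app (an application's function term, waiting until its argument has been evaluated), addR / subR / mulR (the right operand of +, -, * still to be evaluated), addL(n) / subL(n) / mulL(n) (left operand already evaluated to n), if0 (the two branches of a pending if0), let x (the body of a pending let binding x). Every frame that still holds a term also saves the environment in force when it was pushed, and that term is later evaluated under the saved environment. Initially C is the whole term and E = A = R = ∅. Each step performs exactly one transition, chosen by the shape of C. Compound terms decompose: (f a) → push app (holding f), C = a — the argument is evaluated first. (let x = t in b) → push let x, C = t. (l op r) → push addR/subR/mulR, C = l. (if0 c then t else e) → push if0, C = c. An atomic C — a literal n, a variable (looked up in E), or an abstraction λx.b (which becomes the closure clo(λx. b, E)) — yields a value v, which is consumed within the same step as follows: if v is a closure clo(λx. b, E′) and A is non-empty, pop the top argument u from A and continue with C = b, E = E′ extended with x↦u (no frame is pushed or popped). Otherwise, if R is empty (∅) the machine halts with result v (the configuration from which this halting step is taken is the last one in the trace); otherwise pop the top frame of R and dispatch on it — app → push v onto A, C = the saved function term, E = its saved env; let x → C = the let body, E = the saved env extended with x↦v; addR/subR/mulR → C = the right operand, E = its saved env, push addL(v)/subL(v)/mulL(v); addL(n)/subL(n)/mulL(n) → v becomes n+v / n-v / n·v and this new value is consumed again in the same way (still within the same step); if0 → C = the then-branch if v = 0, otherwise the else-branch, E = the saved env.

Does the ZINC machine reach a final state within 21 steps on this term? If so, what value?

Answer: 112

Derivation:
t=0: [C=(if0 8 then ((λy. y) (let p = ((λx. x) 5) in p)) else (((λx. ((λy. x) 2)) 8) * ((-3 + 5) * (let v = 7 in v)))) | E=∅ | A=∅ | R=∅]
t=1: [C=8 | E=∅ | A=∅ | R=[if0]]
t=2: [C=(((λx. ((λy. x) 2)) 8) * ((-3 + 5) * (let v = 7 in v))) | E=∅ | A=∅ | R=∅]
t=3: [C=((λx. ((λy. x) 2)) 8) | E=∅ | A=∅ | R=[mulR]]
t=4: [C=8 | E=∅ | A=∅ | R=[app :: mulR]]
t=5: [C=(λx. ((λy. x) 2)) | E=∅ | A=[8] | R=[mulR]]
t=6: [C=((λy. x) 2) | E={x↦8} | A=∅ | R=[mulR]]
t=7: [C=2 | E={x↦8} | A=∅ | R=[app :: mulR]]
t=8: [C=(λy. x) | E={x↦8} | A=[2] | R=[mulR]]
t=9: [C=x | E={y↦2, x↦8} | A=∅ | R=[mulR]]
t=10: [C=((-3 + 5) * (let v = 7 in v)) | E=∅ | A=∅ | R=[mulL(8)]]
t=11: [C=(-3 + 5) | E=∅ | A=∅ | R=[mulR :: mulL(8)]]
t=12: [C=-3 | E=∅ | A=∅ | R=[addR :: mulR :: mulL(8)]]
t=13: [C=5 | E=∅ | A=∅ | R=[addL(-3) :: mulR :: mulL(8)]]
t=14: [C=(let v = 7 in v) | E=∅ | A=∅ | R=[mulL(2) :: mulL(8)]]
t=15: [C=7 | E=∅ | A=∅ | R=[let v :: mulL(2) :: mulL(8)]]
t=16: [C=v | E={v↦7} | A=∅ | R=[mulL(2) :: mulL(8)]]
→ final value 112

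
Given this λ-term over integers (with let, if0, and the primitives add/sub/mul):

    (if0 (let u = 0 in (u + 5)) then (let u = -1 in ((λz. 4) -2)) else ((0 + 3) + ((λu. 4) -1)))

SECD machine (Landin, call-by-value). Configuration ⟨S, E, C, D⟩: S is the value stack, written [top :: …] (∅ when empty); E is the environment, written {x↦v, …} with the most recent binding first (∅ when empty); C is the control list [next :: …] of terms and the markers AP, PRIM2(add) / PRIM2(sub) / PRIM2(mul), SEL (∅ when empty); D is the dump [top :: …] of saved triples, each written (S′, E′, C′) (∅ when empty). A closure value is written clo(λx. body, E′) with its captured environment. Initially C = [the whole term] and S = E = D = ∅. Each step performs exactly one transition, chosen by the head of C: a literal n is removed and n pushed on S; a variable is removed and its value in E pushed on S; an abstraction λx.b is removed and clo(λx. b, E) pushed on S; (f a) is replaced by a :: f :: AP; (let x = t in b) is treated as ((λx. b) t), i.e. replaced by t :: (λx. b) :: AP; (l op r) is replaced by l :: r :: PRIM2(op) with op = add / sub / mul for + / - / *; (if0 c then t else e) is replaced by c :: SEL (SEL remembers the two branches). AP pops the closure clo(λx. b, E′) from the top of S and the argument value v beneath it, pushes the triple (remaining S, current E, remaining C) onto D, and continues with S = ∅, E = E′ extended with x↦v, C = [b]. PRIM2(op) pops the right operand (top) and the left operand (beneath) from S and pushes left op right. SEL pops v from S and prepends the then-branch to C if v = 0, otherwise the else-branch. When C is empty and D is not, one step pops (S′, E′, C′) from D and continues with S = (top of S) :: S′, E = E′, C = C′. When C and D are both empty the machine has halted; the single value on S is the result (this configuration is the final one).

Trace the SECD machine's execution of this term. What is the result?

t=0: <S=∅, E=∅, C=[(if0 (let u = 0 in (u + 5)) then (let u = -1 in ((λz. 4) -2)) else ((0 + 3) + ((λu. 4) -1)))], D=∅>
t=1: <S=∅, E=∅, C=[(let u = 0 in (u + 5)) :: SEL], D=∅>
t=2: <S=∅, E=∅, C=[0 :: (λu. (u + 5)) :: AP :: SEL], D=∅>
t=3: <S=[0], E=∅, C=[(λu. (u + 5)) :: AP :: SEL], D=∅>
t=4: <S=[clo(λu. (u + 5), ∅) :: 0], E=∅, C=[AP :: SEL], D=∅>
t=5: <S=∅, E={u↦0}, C=[(u + 5)], D=[(∅, ∅, [SEL])]>
t=6: <S=∅, E={u↦0}, C=[u :: 5 :: PRIM2(add)], D=[(∅, ∅, [SEL])]>
t=7: <S=[0], E={u↦0}, C=[5 :: PRIM2(add)], D=[(∅, ∅, [SEL])]>
t=8: <S=[5 :: 0], E={u↦0}, C=[PRIM2(add)], D=[(∅, ∅, [SEL])]>
t=9: <S=[5], E={u↦0}, C=∅, D=[(∅, ∅, [SEL])]>
t=10: <S=[5], E=∅, C=[SEL], D=∅>
t=11: <S=∅, E=∅, C=[((0 + 3) + ((λu. 4) -1))], D=∅>
t=12: <S=∅, E=∅, C=[(0 + 3) :: ((λu. 4) -1) :: PRIM2(add)], D=∅>
t=13: <S=∅, E=∅, C=[0 :: 3 :: PRIM2(add) :: ((λu. 4) -1) :: PRIM2(add)], D=∅>
t=14: <S=[0], E=∅, C=[3 :: PRIM2(add) :: ((λu. 4) -1) :: PRIM2(add)], D=∅>
t=15: <S=[3 :: 0], E=∅, C=[PRIM2(add) :: ((λu. 4) -1) :: PRIM2(add)], D=∅>
t=16: <S=[3], E=∅, C=[((λu. 4) -1) :: PRIM2(add)], D=∅>
t=17: <S=[3], E=∅, C=[-1 :: (λu. 4) :: AP :: PRIM2(add)], D=∅>
t=18: <S=[-1 :: 3], E=∅, C=[(λu. 4) :: AP :: PRIM2(add)], D=∅>
t=19: <S=[clo(λu. 4, ∅) :: -1 :: 3], E=∅, C=[AP :: PRIM2(add)], D=∅>
t=20: <S=∅, E={u↦-1}, C=[4], D=[([3], ∅, [PRIM2(add)])]>
t=21: <S=[4], E={u↦-1}, C=∅, D=[([3], ∅, [PRIM2(add)])]>
t=22: <S=[4 :: 3], E=∅, C=[PRIM2(add)], D=∅>
t=23: <S=[7], E=∅, C=∅, D=∅>
→ final value 7

Answer: 7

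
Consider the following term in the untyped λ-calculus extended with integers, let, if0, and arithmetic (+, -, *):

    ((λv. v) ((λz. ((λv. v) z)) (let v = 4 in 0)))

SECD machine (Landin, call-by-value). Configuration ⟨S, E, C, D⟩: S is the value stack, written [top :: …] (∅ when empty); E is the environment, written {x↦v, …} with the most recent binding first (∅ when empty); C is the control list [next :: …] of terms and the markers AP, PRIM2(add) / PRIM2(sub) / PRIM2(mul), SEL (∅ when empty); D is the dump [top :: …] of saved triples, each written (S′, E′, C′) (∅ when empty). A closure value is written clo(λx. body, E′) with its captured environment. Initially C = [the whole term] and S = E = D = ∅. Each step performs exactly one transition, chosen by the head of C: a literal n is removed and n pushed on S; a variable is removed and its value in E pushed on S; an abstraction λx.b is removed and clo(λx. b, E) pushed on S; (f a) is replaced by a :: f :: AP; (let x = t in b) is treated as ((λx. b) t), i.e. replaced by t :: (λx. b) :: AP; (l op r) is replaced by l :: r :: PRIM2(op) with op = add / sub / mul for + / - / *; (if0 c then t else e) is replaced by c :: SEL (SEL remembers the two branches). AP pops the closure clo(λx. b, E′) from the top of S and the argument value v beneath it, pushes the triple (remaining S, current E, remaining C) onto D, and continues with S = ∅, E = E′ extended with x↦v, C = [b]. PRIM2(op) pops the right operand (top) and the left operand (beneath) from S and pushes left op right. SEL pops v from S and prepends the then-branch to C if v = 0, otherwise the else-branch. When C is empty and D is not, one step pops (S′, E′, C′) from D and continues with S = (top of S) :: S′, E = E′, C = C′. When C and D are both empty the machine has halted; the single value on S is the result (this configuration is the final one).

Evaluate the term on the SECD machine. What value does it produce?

[0] ⟨S=∅; E=∅; C=[((λv. v) ((λz. ((λv. v) z)) (let v = 4 in 0)))]; D=∅⟩
[1] ⟨S=∅; E=∅; C=[((λz. ((λv. v) z)) (let v = 4 in 0)) :: (λv. v) :: AP]; D=∅⟩
[2] ⟨S=∅; E=∅; C=[(let v = 4 in 0) :: (λz. ((λv. v) z)) :: AP :: (λv. v) :: AP]; D=∅⟩
[3] ⟨S=∅; E=∅; C=[4 :: (λv. 0) :: AP :: (λz. ((λv. v) z)) :: AP :: (λv. v) :: AP]; D=∅⟩
[4] ⟨S=[4]; E=∅; C=[(λv. 0) :: AP :: (λz. ((λv. v) z)) :: AP :: (λv. v) :: AP]; D=∅⟩
[5] ⟨S=[clo(λv. 0, ∅) :: 4]; E=∅; C=[AP :: (λz. ((λv. v) z)) :: AP :: (λv. v) :: AP]; D=∅⟩
[6] ⟨S=∅; E={v↦4}; C=[0]; D=[(∅, ∅, [(λz. ((λv. v) z)) :: AP :: (λv. v) :: AP])]⟩
[7] ⟨S=[0]; E={v↦4}; C=∅; D=[(∅, ∅, [(λz. ((λv. v) z)) :: AP :: (λv. v) :: AP])]⟩
[8] ⟨S=[0]; E=∅; C=[(λz. ((λv. v) z)) :: AP :: (λv. v) :: AP]; D=∅⟩
[9] ⟨S=[clo(λz. ((λv. v) z), ∅) :: 0]; E=∅; C=[AP :: (λv. v) :: AP]; D=∅⟩
[10] ⟨S=∅; E={z↦0}; C=[((λv. v) z)]; D=[(∅, ∅, [(λv. v) :: AP])]⟩
[11] ⟨S=∅; E={z↦0}; C=[z :: (λv. v) :: AP]; D=[(∅, ∅, [(λv. v) :: AP])]⟩
[12] ⟨S=[0]; E={z↦0}; C=[(λv. v) :: AP]; D=[(∅, ∅, [(λv. v) :: AP])]⟩
[13] ⟨S=[clo(λv. v, {z↦0}) :: 0]; E={z↦0}; C=[AP]; D=[(∅, ∅, [(λv. v) :: AP])]⟩
[14] ⟨S=∅; E={v↦0, z↦0}; C=[v]; D=[(∅, {z↦0}, ∅) :: (∅, ∅, [(λv. v) :: AP])]⟩
[15] ⟨S=[0]; E={v↦0, z↦0}; C=∅; D=[(∅, {z↦0}, ∅) :: (∅, ∅, [(λv. v) :: AP])]⟩
[16] ⟨S=[0]; E={z↦0}; C=∅; D=[(∅, ∅, [(λv. v) :: AP])]⟩
[17] ⟨S=[0]; E=∅; C=[(λv. v) :: AP]; D=∅⟩
[18] ⟨S=[clo(λv. v, ∅) :: 0]; E=∅; C=[AP]; D=∅⟩
[19] ⟨S=∅; E={v↦0}; C=[v]; D=[(∅, ∅, ∅)]⟩
[20] ⟨S=[0]; E={v↦0}; C=∅; D=[(∅, ∅, ∅)]⟩
[21] ⟨S=[0]; E=∅; C=∅; D=∅⟩
→ final value 0

Answer: 0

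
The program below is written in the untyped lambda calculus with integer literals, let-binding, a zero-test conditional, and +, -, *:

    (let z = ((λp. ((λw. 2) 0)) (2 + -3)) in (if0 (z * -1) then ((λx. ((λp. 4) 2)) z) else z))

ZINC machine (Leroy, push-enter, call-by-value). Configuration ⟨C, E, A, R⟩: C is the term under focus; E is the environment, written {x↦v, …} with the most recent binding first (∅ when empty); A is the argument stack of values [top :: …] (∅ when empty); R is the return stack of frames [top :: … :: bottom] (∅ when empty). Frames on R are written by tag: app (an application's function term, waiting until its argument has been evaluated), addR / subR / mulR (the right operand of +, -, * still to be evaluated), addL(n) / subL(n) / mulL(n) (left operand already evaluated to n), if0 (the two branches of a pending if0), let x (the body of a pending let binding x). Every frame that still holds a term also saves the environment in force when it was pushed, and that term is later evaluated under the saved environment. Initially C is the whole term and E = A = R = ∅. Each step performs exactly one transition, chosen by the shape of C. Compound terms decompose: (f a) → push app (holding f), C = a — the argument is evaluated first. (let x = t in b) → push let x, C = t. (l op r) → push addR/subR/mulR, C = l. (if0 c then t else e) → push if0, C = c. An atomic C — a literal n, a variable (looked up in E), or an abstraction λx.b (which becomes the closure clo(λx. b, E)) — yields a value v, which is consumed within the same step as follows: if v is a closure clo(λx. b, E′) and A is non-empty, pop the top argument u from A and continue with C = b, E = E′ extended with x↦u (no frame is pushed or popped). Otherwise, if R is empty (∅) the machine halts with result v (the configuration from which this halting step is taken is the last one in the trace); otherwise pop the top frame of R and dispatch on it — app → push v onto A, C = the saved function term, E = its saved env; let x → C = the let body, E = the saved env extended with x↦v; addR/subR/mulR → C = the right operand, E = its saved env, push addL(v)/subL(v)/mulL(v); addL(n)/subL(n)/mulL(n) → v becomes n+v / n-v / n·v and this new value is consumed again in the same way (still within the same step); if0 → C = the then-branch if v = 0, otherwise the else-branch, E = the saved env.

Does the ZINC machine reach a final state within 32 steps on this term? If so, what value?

Answer: 2

Execution trace:
step 0: <C=(let z = ((λp. ((λw. 2) 0)) (2 + -3)) in (if0 (z * -1) then ((λx. ((λp. 4) 2)) z) else z)), E=∅, A=∅, R=∅>
step 1: <C=((λp. ((λw. 2) 0)) (2 + -3)), E=∅, A=∅, R=[let z]>
step 2: <C=(2 + -3), E=∅, A=∅, R=[app :: let z]>
step 3: <C=2, E=∅, A=∅, R=[addR :: app :: let z]>
step 4: <C=-3, E=∅, A=∅, R=[addL(2) :: app :: let z]>
step 5: <C=(λp. ((λw. 2) 0)), E=∅, A=[-1], R=[let z]>
step 6: <C=((λw. 2) 0), E={p↦-1}, A=∅, R=[let z]>
step 7: <C=0, E={p↦-1}, A=∅, R=[app :: let z]>
step 8: <C=(λw. 2), E={p↦-1}, A=[0], R=[let z]>
step 9: <C=2, E={w↦0, p↦-1}, A=∅, R=[let z]>
step 10: <C=(if0 (z * -1) then ((λx. ((λp. 4) 2)) z) else z), E={z↦2}, A=∅, R=∅>
step 11: <C=(z * -1), E={z↦2}, A=∅, R=[if0]>
step 12: <C=z, E={z↦2}, A=∅, R=[mulR :: if0]>
step 13: <C=-1, E={z↦2}, A=∅, R=[mulL(2) :: if0]>
step 14: <C=z, E={z↦2}, A=∅, R=∅>
→ final value 2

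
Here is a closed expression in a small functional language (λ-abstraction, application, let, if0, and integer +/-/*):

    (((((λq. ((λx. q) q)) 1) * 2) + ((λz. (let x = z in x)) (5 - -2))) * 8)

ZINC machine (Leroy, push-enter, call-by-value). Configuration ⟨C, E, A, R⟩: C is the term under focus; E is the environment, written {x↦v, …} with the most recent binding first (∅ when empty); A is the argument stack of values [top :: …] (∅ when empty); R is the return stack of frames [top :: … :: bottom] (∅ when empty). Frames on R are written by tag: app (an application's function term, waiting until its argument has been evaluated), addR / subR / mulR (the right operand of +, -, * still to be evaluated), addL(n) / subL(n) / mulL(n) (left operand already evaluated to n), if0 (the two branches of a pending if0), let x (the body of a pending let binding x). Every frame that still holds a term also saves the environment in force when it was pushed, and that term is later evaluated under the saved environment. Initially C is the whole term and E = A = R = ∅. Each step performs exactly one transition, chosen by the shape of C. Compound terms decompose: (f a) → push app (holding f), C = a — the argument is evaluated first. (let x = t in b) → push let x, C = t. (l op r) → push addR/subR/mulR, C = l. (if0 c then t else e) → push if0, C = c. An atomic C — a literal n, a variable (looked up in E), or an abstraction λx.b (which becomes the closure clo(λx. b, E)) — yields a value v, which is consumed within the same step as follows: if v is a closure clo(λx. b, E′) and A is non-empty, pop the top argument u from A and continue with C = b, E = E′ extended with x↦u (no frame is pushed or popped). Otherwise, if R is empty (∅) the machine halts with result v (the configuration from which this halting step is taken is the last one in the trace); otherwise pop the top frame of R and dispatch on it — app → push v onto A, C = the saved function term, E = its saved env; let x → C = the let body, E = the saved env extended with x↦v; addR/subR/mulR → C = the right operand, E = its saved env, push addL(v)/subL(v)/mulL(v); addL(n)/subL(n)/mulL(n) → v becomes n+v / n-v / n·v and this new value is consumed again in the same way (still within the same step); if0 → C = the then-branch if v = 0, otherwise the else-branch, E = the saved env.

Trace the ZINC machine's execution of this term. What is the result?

Answer: 72

Machine steps:
0. <C=(((((λq. ((λx. q) q)) 1) * 2) + ((λz. (let x = z in x)) (5 - -2))) * 8), E=∅, A=∅, R=∅>
1. <C=((((λq. ((λx. q) q)) 1) * 2) + ((λz. (let x = z in x)) (5 - -2))), E=∅, A=∅, R=[mulR]>
2. <C=(((λq. ((λx. q) q)) 1) * 2), E=∅, A=∅, R=[addR :: mulR]>
3. <C=((λq. ((λx. q) q)) 1), E=∅, A=∅, R=[mulR :: addR :: mulR]>
4. <C=1, E=∅, A=∅, R=[app :: mulR :: addR :: mulR]>
5. <C=(λq. ((λx. q) q)), E=∅, A=[1], R=[mulR :: addR :: mulR]>
6. <C=((λx. q) q), E={q↦1}, A=∅, R=[mulR :: addR :: mulR]>
7. <C=q, E={q↦1}, A=∅, R=[app :: mulR :: addR :: mulR]>
8. <C=(λx. q), E={q↦1}, A=[1], R=[mulR :: addR :: mulR]>
9. <C=q, E={x↦1, q↦1}, A=∅, R=[mulR :: addR :: mulR]>
10. <C=2, E=∅, A=∅, R=[mulL(1) :: addR :: mulR]>
11. <C=((λz. (let x = z in x)) (5 - -2)), E=∅, A=∅, R=[addL(2) :: mulR]>
12. <C=(5 - -2), E=∅, A=∅, R=[app :: addL(2) :: mulR]>
13. <C=5, E=∅, A=∅, R=[subR :: app :: addL(2) :: mulR]>
14. <C=-2, E=∅, A=∅, R=[subL(5) :: app :: addL(2) :: mulR]>
15. <C=(λz. (let x = z in x)), E=∅, A=[7], R=[addL(2) :: mulR]>
16. <C=(let x = z in x), E={z↦7}, A=∅, R=[addL(2) :: mulR]>
17. <C=z, E={z↦7}, A=∅, R=[let x :: addL(2) :: mulR]>
18. <C=x, E={x↦7, z↦7}, A=∅, R=[addL(2) :: mulR]>
19. <C=8, E=∅, A=∅, R=[mulL(9)]>
→ final value 72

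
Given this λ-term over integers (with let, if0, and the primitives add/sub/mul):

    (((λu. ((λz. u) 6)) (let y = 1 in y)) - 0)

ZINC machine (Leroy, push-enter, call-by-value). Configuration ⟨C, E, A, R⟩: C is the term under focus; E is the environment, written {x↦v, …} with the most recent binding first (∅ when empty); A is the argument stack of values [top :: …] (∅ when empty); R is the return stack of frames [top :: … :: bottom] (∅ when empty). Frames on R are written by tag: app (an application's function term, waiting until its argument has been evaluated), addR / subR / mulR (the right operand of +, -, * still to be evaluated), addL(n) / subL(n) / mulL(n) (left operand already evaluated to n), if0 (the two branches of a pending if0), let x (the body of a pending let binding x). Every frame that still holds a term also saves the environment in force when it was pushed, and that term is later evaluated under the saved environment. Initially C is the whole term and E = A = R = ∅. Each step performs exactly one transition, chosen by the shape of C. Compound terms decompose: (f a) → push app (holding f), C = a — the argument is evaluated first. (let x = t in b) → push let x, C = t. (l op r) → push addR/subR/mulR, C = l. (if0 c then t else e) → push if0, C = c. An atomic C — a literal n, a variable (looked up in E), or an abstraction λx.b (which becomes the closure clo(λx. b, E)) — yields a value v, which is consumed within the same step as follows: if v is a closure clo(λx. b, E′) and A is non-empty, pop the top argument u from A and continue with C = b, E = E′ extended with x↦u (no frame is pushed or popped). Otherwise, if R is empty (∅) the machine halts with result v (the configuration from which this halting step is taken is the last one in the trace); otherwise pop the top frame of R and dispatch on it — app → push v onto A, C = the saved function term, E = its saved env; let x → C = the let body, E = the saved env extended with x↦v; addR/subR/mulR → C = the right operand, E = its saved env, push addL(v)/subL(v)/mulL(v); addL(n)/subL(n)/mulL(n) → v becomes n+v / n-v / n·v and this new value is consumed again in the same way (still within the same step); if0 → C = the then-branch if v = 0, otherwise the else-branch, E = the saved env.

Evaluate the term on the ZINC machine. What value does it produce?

[0] ⟨C=(((λu. ((λz. u) 6)) (let y = 1 in y)) - 0); E=∅; A=∅; R=∅⟩
[1] ⟨C=((λu. ((λz. u) 6)) (let y = 1 in y)); E=∅; A=∅; R=[subR]⟩
[2] ⟨C=(let y = 1 in y); E=∅; A=∅; R=[app :: subR]⟩
[3] ⟨C=1; E=∅; A=∅; R=[let y :: app :: subR]⟩
[4] ⟨C=y; E={y↦1}; A=∅; R=[app :: subR]⟩
[5] ⟨C=(λu. ((λz. u) 6)); E=∅; A=[1]; R=[subR]⟩
[6] ⟨C=((λz. u) 6); E={u↦1}; A=∅; R=[subR]⟩
[7] ⟨C=6; E={u↦1}; A=∅; R=[app :: subR]⟩
[8] ⟨C=(λz. u); E={u↦1}; A=[6]; R=[subR]⟩
[9] ⟨C=u; E={z↦6, u↦1}; A=∅; R=[subR]⟩
[10] ⟨C=0; E=∅; A=∅; R=[subL(1)]⟩
→ final value 1

Answer: 1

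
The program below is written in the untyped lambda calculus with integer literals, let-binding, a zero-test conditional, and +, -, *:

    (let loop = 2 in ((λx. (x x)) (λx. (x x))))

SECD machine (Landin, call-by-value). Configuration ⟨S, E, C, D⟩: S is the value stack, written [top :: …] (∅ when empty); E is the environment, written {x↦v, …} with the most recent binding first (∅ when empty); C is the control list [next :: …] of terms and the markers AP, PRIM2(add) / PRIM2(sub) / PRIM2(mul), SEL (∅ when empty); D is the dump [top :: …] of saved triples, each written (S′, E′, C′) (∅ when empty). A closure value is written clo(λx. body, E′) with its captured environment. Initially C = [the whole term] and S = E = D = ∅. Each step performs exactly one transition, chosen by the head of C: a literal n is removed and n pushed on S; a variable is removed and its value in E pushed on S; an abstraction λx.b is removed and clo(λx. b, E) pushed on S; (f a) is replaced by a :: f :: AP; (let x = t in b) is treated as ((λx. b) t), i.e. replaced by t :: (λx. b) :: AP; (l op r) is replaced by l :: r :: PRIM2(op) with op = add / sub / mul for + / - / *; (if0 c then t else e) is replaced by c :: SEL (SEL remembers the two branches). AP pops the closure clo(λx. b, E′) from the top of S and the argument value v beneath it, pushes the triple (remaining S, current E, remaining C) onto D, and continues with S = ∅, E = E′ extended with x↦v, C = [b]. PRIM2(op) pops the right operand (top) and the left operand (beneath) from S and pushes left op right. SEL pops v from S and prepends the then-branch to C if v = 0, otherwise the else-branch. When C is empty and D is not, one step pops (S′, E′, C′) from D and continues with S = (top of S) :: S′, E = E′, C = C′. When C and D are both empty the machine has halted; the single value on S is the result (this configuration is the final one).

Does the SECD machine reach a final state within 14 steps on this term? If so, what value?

Answer: DIVERGES (no final state within 14 steps)

Machine steps:
step 0: [S=∅ | E=∅ | C=[(let loop = 2 in ((λx. (x x)) (λx. (x x))))] | D=∅]
step 1: [S=∅ | E=∅ | C=[2 :: (λloop. ((λx. (x x)) (λx. (x x)))) :: AP] | D=∅]
step 2: [S=[2] | E=∅ | C=[(λloop. ((λx. (x x)) (λx. (x x)))) :: AP] | D=∅]
step 3: [S=[clo(λloop. ((λx. (x x)) (λx. (x x))), ∅) :: 2] | E=∅ | C=[AP] | D=∅]
step 4: [S=∅ | E={loop↦2} | C=[((λx. (x x)) (λx. (x x)))] | D=[(∅, ∅, ∅)]]
step 5: [S=∅ | E={loop↦2} | C=[(λx. (x x)) :: (λx. (x x)) :: AP] | D=[(∅, ∅, ∅)]]
step 6: [S=[clo(λx. (x x), {loop↦2})] | E={loop↦2} | C=[(λx. (x x)) :: AP] | D=[(∅, ∅, ∅)]]
step 7: [S=[clo(λx. (x x), {loop↦2}) :: clo(λx. (x x), {loop↦2})] | E={loop↦2} | C=[AP] | D=[(∅, ∅, ∅)]]
step 8: [S=∅ | E={x↦clo(λx. (x x), {loop↦2}), loop↦2} | C=[(x x)] | D=[(∅, {loop↦2}, ∅) :: (∅, ∅, ∅)]]
step 9: [S=∅ | E={x↦clo(λx. (x x), {loop↦2}), loop↦2} | C=[x :: x :: AP] | D=[(∅, {loop↦2}, ∅) :: (∅, ∅, ∅)]]
step 10: [S=[clo(λx. (x x), {loop↦2})] | E={x↦clo(λx. (x x), {loop↦2}), loop↦2} | C=[x :: AP] | D=[(∅, {loop↦2}, ∅) :: (∅, ∅, ∅)]]
step 11: [S=[clo(λx. (x x), {loop↦2}) :: clo(λx. (x x), {loop↦2})] | E={x↦clo(λx. (x x), {loop↦2}), loop↦2} | C=[AP] | D=[(∅, {loop↦2}, ∅) :: (∅, ∅, ∅)]]
step 12: [S=∅ | E={x↦clo(λx. (x x), {loop↦2}), loop↦2} | C=[(x x)] | D=[(∅, {x↦clo(λx. (x x), {loop↦2}), loop↦2}, ∅) :: (∅, {loop↦2}, ∅) :: (∅, ∅, ∅)]]
step 13: [S=∅ | E={x↦clo(λx. (x x), {loop↦2}), loop↦2} | C=[x :: x :: AP] | D=[(∅, {x↦clo(λx. (x x), {loop↦2}), loop↦2}, ∅) :: (∅, {loop↦2}, ∅) :: (∅, ∅, ∅)]]
step 14: [S=[clo(λx. (x x), {loop↦2})] | E={x↦clo(λx. (x x), {loop↦2}), loop↦2} | C=[x :: AP] | D=[(∅, {x↦clo(λx. (x x), {loop↦2}), loop↦2}, ∅) :: (∅, {loop↦2}, ∅) :: (∅, ∅, ∅)]]
→ 14 transitions taken and the configuration is still not final: no result within 14 steps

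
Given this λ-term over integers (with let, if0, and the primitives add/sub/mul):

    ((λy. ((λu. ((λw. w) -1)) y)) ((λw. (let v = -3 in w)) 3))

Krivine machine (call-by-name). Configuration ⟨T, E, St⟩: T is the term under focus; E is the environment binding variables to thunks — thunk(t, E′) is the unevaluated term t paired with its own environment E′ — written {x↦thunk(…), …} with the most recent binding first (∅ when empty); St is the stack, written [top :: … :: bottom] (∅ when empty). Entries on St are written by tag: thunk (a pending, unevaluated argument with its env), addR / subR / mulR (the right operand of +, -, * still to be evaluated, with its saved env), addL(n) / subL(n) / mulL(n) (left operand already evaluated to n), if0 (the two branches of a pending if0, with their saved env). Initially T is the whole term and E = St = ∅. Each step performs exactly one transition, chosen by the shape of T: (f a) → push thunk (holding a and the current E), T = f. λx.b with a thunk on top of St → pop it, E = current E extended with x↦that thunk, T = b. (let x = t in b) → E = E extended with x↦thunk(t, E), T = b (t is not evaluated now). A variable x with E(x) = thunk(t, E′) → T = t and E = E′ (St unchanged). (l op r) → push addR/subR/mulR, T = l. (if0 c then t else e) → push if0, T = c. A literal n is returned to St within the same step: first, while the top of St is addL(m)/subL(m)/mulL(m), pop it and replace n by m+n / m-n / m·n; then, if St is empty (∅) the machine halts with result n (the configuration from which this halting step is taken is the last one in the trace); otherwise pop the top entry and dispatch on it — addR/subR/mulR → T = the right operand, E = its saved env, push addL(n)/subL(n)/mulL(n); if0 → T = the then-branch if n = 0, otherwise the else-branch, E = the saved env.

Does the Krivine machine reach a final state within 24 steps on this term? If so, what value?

[0] [T=((λy. ((λu. ((λw. w) -1)) y)) ((λw. (let v = -3 in w)) 3)) | E=∅ | St=∅]
[1] [T=(λy. ((λu. ((λw. w) -1)) y)) | E=∅ | St=[thunk]]
[2] [T=((λu. ((λw. w) -1)) y) | E={y↦thunk(((λw. (let v = -3 in w)) 3), ∅)} | St=∅]
[3] [T=(λu. ((λw. w) -1)) | E={y↦thunk(((λw. (let v = -3 in w)) 3), ∅)} | St=[thunk]]
[4] [T=((λw. w) -1) | E={u↦thunk(y, {y↦thunk(((λw. (let v = -3 in w)) 3), ∅)}), y↦thunk(((λw. (let v = -3 in w)) 3), ∅)} | St=∅]
[5] [T=(λw. w) | E={u↦thunk(y, {y↦thunk(((λw. (let v = -3 in w)) 3), ∅)}), y↦thunk(((λw. (let v = -3 in w)) 3), ∅)} | St=[thunk]]
[6] [T=w | E={w↦thunk(-1, {u↦thunk(y, {y↦thunk(((λw. (let v = -3 in w)) 3), ∅)}), y↦thunk(((λw. (let v = -3 in w)) 3), ∅)}), u↦thunk(y, {y↦thunk(((λw. (let v = -3 in w)) 3), ∅)}), y↦thunk(((λw. (let v = -3 in w)) 3), ∅)} | St=∅]
[7] [T=-1 | E={u↦thunk(y, {y↦thunk(((λw. (let v = -3 in w)) 3), ∅)}), y↦thunk(((λw. (let v = -3 in w)) 3), ∅)} | St=∅]
→ final value -1

Answer: -1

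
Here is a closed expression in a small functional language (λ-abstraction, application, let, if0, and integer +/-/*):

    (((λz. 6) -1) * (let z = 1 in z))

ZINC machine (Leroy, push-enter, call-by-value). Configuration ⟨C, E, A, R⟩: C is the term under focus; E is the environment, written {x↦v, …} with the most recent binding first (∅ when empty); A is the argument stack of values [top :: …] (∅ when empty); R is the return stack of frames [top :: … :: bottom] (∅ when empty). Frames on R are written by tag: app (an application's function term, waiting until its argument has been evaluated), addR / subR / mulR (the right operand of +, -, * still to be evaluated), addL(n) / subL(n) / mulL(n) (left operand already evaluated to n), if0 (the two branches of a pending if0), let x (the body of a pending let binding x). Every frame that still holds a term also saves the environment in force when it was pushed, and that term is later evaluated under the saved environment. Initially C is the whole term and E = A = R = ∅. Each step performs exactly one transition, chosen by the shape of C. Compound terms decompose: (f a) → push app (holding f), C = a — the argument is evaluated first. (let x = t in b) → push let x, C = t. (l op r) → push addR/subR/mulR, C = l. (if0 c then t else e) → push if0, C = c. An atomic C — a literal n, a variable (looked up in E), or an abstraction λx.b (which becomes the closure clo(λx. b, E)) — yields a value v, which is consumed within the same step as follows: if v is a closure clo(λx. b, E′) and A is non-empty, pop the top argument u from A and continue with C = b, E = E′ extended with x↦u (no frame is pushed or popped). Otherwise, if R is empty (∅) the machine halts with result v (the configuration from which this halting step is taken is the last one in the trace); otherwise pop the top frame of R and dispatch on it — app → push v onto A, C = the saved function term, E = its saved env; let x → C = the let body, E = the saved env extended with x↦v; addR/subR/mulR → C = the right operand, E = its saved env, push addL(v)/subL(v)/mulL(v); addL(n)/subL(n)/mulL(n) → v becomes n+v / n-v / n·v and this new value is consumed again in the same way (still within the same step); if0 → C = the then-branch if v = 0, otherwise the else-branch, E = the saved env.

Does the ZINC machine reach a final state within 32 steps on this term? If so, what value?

Answer: 6

Derivation:
step 0: ⟨C=(((λz. 6) -1) * (let z = 1 in z)); E=∅; A=∅; R=∅⟩
step 1: ⟨C=((λz. 6) -1); E=∅; A=∅; R=[mulR]⟩
step 2: ⟨C=-1; E=∅; A=∅; R=[app :: mulR]⟩
step 3: ⟨C=(λz. 6); E=∅; A=[-1]; R=[mulR]⟩
step 4: ⟨C=6; E={z↦-1}; A=∅; R=[mulR]⟩
step 5: ⟨C=(let z = 1 in z); E=∅; A=∅; R=[mulL(6)]⟩
step 6: ⟨C=1; E=∅; A=∅; R=[let z :: mulL(6)]⟩
step 7: ⟨C=z; E={z↦1}; A=∅; R=[mulL(6)]⟩
→ final value 6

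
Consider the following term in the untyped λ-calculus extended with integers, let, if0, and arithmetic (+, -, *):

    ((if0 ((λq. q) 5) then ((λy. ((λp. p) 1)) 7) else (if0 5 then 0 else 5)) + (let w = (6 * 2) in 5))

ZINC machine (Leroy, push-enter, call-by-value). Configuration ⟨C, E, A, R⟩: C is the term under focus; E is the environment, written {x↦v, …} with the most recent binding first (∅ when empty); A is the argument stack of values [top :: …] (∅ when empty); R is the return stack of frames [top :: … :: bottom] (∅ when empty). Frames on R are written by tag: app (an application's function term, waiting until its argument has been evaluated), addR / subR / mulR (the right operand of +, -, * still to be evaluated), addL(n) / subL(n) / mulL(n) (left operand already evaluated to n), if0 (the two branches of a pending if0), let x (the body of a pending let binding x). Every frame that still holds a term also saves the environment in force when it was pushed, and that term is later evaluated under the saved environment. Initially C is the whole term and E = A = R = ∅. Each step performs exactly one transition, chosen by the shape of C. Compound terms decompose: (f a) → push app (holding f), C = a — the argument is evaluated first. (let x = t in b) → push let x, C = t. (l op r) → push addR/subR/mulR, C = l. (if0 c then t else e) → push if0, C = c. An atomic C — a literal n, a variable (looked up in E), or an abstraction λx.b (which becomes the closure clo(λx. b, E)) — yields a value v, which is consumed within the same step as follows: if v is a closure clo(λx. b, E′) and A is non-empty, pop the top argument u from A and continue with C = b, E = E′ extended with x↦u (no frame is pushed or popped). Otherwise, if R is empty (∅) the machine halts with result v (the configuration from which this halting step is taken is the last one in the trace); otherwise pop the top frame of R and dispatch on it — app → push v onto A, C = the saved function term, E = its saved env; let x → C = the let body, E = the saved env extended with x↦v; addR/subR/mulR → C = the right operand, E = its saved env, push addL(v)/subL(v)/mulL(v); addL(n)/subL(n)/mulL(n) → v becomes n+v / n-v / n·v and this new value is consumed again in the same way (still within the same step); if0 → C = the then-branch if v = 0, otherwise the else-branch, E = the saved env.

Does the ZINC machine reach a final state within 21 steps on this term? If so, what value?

Answer: 10

Derivation:
[0] <C=((if0 ((λq. q) 5) then ((λy. ((λp. p) 1)) 7) else (if0 5 then 0 else 5)) + (let w = (6 * 2) in 5)), E=∅, A=∅, R=∅>
[1] <C=(if0 ((λq. q) 5) then ((λy. ((λp. p) 1)) 7) else (if0 5 then 0 else 5)), E=∅, A=∅, R=[addR]>
[2] <C=((λq. q) 5), E=∅, A=∅, R=[if0 :: addR]>
[3] <C=5, E=∅, A=∅, R=[app :: if0 :: addR]>
[4] <C=(λq. q), E=∅, A=[5], R=[if0 :: addR]>
[5] <C=q, E={q↦5}, A=∅, R=[if0 :: addR]>
[6] <C=(if0 5 then 0 else 5), E=∅, A=∅, R=[addR]>
[7] <C=5, E=∅, A=∅, R=[if0 :: addR]>
[8] <C=5, E=∅, A=∅, R=[addR]>
[9] <C=(let w = (6 * 2) in 5), E=∅, A=∅, R=[addL(5)]>
[10] <C=(6 * 2), E=∅, A=∅, R=[let w :: addL(5)]>
[11] <C=6, E=∅, A=∅, R=[mulR :: let w :: addL(5)]>
[12] <C=2, E=∅, A=∅, R=[mulL(6) :: let w :: addL(5)]>
[13] <C=5, E={w↦12}, A=∅, R=[addL(5)]>
→ final value 10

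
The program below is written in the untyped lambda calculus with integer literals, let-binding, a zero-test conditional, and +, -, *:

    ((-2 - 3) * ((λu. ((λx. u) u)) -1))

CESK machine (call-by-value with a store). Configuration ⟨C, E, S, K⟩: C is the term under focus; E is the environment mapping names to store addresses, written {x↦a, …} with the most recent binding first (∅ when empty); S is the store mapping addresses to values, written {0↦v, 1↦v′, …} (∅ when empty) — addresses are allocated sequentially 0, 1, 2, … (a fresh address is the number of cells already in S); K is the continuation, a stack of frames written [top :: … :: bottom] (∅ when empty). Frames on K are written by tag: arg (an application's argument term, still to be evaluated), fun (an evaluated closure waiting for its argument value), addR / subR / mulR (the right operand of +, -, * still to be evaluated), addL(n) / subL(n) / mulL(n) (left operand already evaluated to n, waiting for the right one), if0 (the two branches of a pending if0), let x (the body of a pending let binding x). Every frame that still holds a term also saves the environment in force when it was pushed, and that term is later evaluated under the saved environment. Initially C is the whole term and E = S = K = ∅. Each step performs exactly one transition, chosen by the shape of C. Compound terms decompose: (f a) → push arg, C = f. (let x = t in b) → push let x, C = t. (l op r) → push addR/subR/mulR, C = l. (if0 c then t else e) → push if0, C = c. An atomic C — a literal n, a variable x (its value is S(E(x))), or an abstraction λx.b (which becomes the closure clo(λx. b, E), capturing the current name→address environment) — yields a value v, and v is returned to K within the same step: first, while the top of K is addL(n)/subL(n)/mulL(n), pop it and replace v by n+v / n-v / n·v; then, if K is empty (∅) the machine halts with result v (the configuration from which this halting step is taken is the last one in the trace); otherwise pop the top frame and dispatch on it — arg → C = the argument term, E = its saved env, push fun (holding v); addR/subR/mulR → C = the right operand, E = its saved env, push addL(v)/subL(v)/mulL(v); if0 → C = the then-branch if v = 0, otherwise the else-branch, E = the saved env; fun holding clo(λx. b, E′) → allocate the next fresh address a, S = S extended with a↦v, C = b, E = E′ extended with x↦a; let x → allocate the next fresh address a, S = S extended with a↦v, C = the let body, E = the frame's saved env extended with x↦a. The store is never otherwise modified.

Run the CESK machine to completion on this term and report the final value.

0. [C=((-2 - 3) * ((λu. ((λx. u) u)) -1)) | E=∅ | S=∅ | K=∅]
1. [C=(-2 - 3) | E=∅ | S=∅ | K=[mulR]]
2. [C=-2 | E=∅ | S=∅ | K=[subR :: mulR]]
3. [C=3 | E=∅ | S=∅ | K=[subL(-2) :: mulR]]
4. [C=((λu. ((λx. u) u)) -1) | E=∅ | S=∅ | K=[mulL(-5)]]
5. [C=(λu. ((λx. u) u)) | E=∅ | S=∅ | K=[arg :: mulL(-5)]]
6. [C=-1 | E=∅ | S=∅ | K=[fun :: mulL(-5)]]
7. [C=((λx. u) u) | E={u↦0} | S={0↦-1} | K=[mulL(-5)]]
8. [C=(λx. u) | E={u↦0} | S={0↦-1} | K=[arg :: mulL(-5)]]
9. [C=u | E={u↦0} | S={0↦-1} | K=[fun :: mulL(-5)]]
10. [C=u | E={x↦1, u↦0} | S={0↦-1, 1↦-1} | K=[mulL(-5)]]
→ final value 5

Answer: 5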